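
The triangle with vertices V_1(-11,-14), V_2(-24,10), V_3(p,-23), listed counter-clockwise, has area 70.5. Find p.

-12

The doubled signed area Σ (x_i y_{i+1} − x_{i+1} y_i) is linear in p.
With p=0 it equals -147; the coefficient of p is -24 (from the two edges through V_3).
So -24·p + -147 = 2·70.5 = 141 ⇒ p = -12.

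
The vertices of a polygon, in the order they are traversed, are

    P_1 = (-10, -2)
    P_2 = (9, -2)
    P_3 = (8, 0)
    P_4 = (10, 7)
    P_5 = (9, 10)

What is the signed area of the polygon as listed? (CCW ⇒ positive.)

Σ = (38) + (16) + (56) + (37) + (82) = 229
Signed area = Σ/2 = 114.5 (positive ⇒ counter-clockwise traversal).

114.5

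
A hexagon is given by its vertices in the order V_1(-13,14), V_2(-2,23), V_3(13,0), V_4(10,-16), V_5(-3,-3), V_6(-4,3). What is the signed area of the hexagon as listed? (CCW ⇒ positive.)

V_1→V_2: (-13)(23) − (-2)(14) = -271
V_2→V_3: (-2)(0) − (13)(23) = -299
V_3→V_4: (13)(-16) − (10)(0) = -208
V_4→V_5: (10)(-3) − (-3)(-16) = -78
V_5→V_6: (-3)(3) − (-4)(-3) = -21
V_6→V_1: (-4)(14) − (-13)(3) = -17
Σ = -894
Signed area = Σ/2 = -447 (negative ⇒ clockwise traversal).

-447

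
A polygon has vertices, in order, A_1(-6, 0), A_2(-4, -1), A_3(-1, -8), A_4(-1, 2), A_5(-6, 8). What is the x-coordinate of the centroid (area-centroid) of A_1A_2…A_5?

Apply the shoelace formula. First the cross-terms c_i = x_i·y_{i+1} − x_{i+1}·y_i:
  6, 31, -10, 4, 48  ⇒  2A = 79, A = 39.5.
Then Σ (x_i + x_{i+1})·c_i = -799, so x̄ = -799 / (6·39.5) = -799/237.

-799/237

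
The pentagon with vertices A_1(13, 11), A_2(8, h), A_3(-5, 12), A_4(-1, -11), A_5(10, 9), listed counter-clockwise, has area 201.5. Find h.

Write out the shoelace sum; only the two edges meeting at A_2 involve h:
2·Area = [(13·h − 8·11) + (8·12 − (-5)·h)] + 161
       = 18·h + 169 = 403
⇒ h = 13.

13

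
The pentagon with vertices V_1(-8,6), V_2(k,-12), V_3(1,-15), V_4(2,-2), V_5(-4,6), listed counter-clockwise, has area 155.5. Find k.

Write out the shoelace sum; only the two edges meeting at V_2 involve k:
2·Area = [((-8)·(-12) − k·6) + (k·(-15) − 1·(-12))] + 56
       = -21·k + 164 = 311
⇒ k = -7.

-7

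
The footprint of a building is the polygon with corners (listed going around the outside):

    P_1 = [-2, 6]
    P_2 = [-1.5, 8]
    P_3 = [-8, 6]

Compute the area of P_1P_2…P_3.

Cross-terms: -7, 55, -36  ⇒  Σ = 12
Area = |Σ|/2 = 6.

6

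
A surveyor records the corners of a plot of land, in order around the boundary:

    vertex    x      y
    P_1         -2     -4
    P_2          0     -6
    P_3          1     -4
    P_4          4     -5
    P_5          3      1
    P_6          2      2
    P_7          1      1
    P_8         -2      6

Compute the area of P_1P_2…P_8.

40

Apply Gauss's area formula: 2A = Σ (x_i·y_{i+1} − x_{i+1}·y_i), indices taken mod 8.
Σ = (12) + (6) + (11) + (19) + (4) + (0) + (8) + (20) = 80
Area = |Σ|/2 = 40.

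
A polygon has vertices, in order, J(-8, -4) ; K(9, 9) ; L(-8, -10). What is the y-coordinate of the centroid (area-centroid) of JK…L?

-5/3

Apply the shoelace formula. First the cross-terms c_i = x_i·y_{i+1} − x_{i+1}·y_i:
  -36, -18, -48  ⇒  2A = -102, A = -51.
Then Σ (y_i + y_{i+1})·c_i = 510, so ȳ = 510 / (6·(-51)) = -5/3.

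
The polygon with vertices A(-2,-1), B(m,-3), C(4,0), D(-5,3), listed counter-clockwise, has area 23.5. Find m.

The doubled signed area Σ (x_i y_{i+1} − x_{i+1} y_i) is linear in m.
With m=0 it equals 41; the coefficient of m is 1 (from the two edges through B).
So 1·m + 41 = 2·23.5 = 47 ⇒ m = 6.

6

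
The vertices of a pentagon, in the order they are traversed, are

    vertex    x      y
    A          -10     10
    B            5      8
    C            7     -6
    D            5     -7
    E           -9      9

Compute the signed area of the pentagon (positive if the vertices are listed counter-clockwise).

-126.5

Cross-terms: -130, -86, -19, -18, 0  ⇒  Σ = -253
Signed area = Σ/2 = -126.5 (negative ⇒ clockwise traversal).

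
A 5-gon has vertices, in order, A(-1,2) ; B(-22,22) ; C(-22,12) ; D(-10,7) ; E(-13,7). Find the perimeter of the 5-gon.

|AB| = √((-21)² + (20)²) = √841 = 29
|BC| = √((0)² + (-10)²) = √100 = 10
|CD| = √((12)² + (-5)²) = √169 = 13
|DE| = √((-3)² + (0)²) = √9 = 3
|EA| = √((12)² + (-5)²) = √169 = 13
Perimeter = 29 + 10 + 13 + 3 + 13 = 68.

68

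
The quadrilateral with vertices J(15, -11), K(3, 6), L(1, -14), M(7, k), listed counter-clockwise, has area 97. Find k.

-7

Write out the shoelace sum; only the two edges meeting at M involve k:
2·Area = [(1·k − 7·(-14)) + (7·(-11) − 15·k)] + 75
       = -14·k + 96 = 194
⇒ k = -7.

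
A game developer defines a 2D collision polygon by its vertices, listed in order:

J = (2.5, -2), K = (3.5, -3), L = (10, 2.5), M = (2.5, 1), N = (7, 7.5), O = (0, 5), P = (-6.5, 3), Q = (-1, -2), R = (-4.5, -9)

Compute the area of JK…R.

Apply Gauss's area formula: 2A = Σ (x_i·y_{i+1} − x_{i+1}·y_i), indices taken mod 9.
Σ = (-0.5) + (38.75) + (3.75) + (11.75) + (35) + (32.5) + (16) + (0) + (31.5) = 168.75
Area = |Σ|/2 = 84.375.

84.375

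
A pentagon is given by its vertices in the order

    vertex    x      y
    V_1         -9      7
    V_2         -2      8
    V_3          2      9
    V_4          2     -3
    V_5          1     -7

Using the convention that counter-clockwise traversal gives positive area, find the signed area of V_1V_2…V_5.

Σ = (-58) + (-34) + (-24) + (-11) + (-56) = -183
Signed area = Σ/2 = -91.5 (negative ⇒ clockwise traversal).

-91.5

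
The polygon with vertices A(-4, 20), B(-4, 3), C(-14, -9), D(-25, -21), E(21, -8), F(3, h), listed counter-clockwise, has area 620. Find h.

12

Write out the shoelace sum; only the two edges meeting at F involve h:
2·Area = [(21·h − 3·(-8)) + (3·20 − (-4)·h)] + 856
       = 25·h + 940 = 1240
⇒ h = 12.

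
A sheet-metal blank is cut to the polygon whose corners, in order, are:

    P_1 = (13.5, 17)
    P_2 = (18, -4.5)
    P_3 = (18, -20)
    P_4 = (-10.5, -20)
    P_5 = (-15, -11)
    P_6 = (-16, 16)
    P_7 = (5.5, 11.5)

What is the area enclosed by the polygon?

Apply the shoelace (surveyor's) formula: 2A = Σ (x_i·y_{i+1} − x_{i+1}·y_i), indices taken mod 7.
P_1→P_2: (13.5)(-4.5) − (18)(17) = -366.75
P_2→P_3: (18)(-20) − (18)(-4.5) = -279
P_3→P_4: (18)(-20) − (-10.5)(-20) = -570
P_4→P_5: (-10.5)(-11) − (-15)(-20) = -184.5
P_5→P_6: (-15)(16) − (-16)(-11) = -416
P_6→P_7: (-16)(11.5) − (5.5)(16) = -272
P_7→P_1: (5.5)(17) − (13.5)(11.5) = -61.75
Σ = -2150
Area = |Σ|/2 = 1075.

1075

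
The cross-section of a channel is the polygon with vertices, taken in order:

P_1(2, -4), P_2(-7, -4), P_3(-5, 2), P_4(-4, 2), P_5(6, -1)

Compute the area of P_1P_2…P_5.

51

Apply Gauss's area formula: 2A = Σ (x_i·y_{i+1} − x_{i+1}·y_i), indices taken mod 5.
Σ = (-36) + (-34) + (-2) + (-8) + (-22) = -102
Area = |Σ|/2 = 51.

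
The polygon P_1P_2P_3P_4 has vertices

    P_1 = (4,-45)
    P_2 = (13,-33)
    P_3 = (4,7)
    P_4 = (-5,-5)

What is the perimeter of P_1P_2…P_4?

112

|P_1P_2| = √((9)² + (12)²) = √225 = 15
|P_2P_3| = √((-9)² + (40)²) = √1681 = 41
|P_3P_4| = √((-9)² + (-12)²) = √225 = 15
|P_4P_1| = √((9)² + (-40)²) = √1681 = 41
Perimeter = 15 + 41 + 15 + 41 = 112.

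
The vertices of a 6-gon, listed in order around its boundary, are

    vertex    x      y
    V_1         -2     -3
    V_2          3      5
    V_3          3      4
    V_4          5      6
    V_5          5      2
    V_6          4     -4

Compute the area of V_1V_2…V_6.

37

Apply the shoelace (surveyor's) formula: 2A = Σ (x_i·y_{i+1} − x_{i+1}·y_i), indices taken mod 6.
Σ = (-1) + (-3) + (-2) + (-20) + (-28) + (-20) = -74
Area = |Σ|/2 = 37.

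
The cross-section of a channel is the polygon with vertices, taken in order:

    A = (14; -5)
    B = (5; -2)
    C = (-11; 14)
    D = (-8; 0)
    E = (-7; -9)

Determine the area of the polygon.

195

Apply the surveyor's formula: 2A = Σ (x_i·y_{i+1} − x_{i+1}·y_i), indices taken mod 5.
Σ = (-3) + (48) + (112) + (72) + (161) = 390
Area = |Σ|/2 = 195.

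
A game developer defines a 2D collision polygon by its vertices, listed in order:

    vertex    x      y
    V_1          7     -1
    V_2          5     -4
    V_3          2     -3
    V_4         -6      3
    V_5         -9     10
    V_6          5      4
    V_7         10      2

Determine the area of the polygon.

Apply the surveyor's formula: 2A = Σ (x_i·y_{i+1} − x_{i+1}·y_i), indices taken mod 7.
Cross-terms: -23, -7, -12, -33, -86, -30, -24  ⇒  Σ = -215
Area = |Σ|/2 = 107.5.

107.5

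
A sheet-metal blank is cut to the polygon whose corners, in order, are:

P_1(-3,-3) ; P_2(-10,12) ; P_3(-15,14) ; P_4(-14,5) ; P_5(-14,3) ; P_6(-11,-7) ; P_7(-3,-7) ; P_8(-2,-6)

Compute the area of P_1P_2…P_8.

Apply the shoelace formula: 2A = Σ (x_i·y_{i+1} − x_{i+1}·y_i), indices taken mod 8.
P_1→P_2: (-3)(12) − (-10)(-3) = -66
P_2→P_3: (-10)(14) − (-15)(12) = 40
P_3→P_4: (-15)(5) − (-14)(14) = 121
P_4→P_5: (-14)(3) − (-14)(5) = 28
P_5→P_6: (-14)(-7) − (-11)(3) = 131
P_6→P_7: (-11)(-7) − (-3)(-7) = 56
P_7→P_8: (-3)(-6) − (-2)(-7) = 4
P_8→P_1: (-2)(-3) − (-3)(-6) = -12
Σ = 302
Area = |Σ|/2 = 151.

151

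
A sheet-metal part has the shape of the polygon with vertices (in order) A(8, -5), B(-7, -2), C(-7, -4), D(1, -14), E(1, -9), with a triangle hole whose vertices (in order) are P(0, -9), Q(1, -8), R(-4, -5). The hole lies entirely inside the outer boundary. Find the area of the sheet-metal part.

Outer boundary:
Apply the shoelace (surveyor's) formula: 2A = Σ (x_i·y_{i+1} − x_{i+1}·y_i), indices taken mod 5.
Cross-terms: -51, 14, 102, 5, 67  ⇒  Σ = 137
Area = |Σ|/2 = 68.5.
Hole:
Σ = (9) + (-37) + (36) = 8
Area = |Σ|/2 = 4.
Net area = 68.5 − 4 = 64.5.

64.5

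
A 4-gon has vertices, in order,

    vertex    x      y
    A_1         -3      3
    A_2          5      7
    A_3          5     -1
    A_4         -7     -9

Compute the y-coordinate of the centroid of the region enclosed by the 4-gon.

-13/33

Apply the surveyor's formula. First the cross-terms c_i = x_i·y_{i+1} − x_{i+1}·y_i:
  -36, -40, -52, -48  ⇒  2A = -176, A = -88.
Then Σ (y_i + y_{i+1})·c_i = 208, so ȳ = 208 / (6·(-88)) = -13/33.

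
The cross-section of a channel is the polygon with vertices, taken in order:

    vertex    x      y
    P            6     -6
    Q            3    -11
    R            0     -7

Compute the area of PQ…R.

Apply the surveyor's formula: 2A = Σ (x_i·y_{i+1} − x_{i+1}·y_i), indices taken mod 3.
P→Q: (6)(-11) − (3)(-6) = -48
Q→R: (3)(-7) − (0)(-11) = -21
R→P: (0)(-6) − (6)(-7) = 42
Σ = -27
Area = |Σ|/2 = 13.5.

13.5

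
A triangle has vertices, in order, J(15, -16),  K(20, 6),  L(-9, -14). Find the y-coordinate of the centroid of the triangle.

-8

Apply the surveyor's formula. First the cross-terms c_i = x_i·y_{i+1} − x_{i+1}·y_i:
  410, -226, 354  ⇒  2A = 538, A = 269.
Then Σ (y_i + y_{i+1})·c_i = -12912, so ȳ = -12912 / (6·269) = -8.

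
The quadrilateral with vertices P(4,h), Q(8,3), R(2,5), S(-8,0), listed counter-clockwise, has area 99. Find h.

Write out the shoelace sum; only the two edges meeting at P involve h:
2·Area = [((-8)·h − 4·0) + (4·3 − 8·h)] + 74
       = -16·h + 86 = 198
⇒ h = -7.

-7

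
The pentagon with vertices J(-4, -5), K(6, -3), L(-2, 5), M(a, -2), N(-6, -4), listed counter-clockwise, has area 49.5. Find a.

-3

The doubled signed area Σ (x_i y_{i+1} − x_{i+1} y_i) is linear in a.
With a=0 it equals 72; the coefficient of a is -9 (from the two edges through M).
So -9·a + 72 = 2·49.5 = 99 ⇒ a = -3.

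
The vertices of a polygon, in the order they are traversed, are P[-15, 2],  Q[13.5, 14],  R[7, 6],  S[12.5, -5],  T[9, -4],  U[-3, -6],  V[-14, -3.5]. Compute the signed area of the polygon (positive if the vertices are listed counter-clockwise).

-294.5

Apply Gauss's area formula: 2A = Σ (x_i·y_{i+1} − x_{i+1}·y_i), indices taken mod 7.
Σ = (-237) + (-17) + (-110) + (-5) + (-66) + (-73.5) + (-80.5) = -589
Signed area = Σ/2 = -294.5 (negative ⇒ clockwise traversal).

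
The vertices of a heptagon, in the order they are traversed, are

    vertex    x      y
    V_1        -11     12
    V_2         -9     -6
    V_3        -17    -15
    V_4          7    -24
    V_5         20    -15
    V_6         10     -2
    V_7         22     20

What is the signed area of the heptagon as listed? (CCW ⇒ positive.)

966.5

Apply the shoelace formula: 2A = Σ (x_i·y_{i+1} − x_{i+1}·y_i), indices taken mod 7.
Cross-terms: 174, 33, 513, 375, 110, 244, 484  ⇒  Σ = 1933
Signed area = Σ/2 = 966.5 (positive ⇒ counter-clockwise traversal).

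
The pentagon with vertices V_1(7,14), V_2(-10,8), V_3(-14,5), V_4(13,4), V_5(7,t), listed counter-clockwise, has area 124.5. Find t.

7

Write out the shoelace sum; only the two edges meeting at V_5 involve t:
2·Area = [(13·t − 7·4) + (7·14 − 7·t)] + 137
       = 6·t + 207 = 249
⇒ t = 7.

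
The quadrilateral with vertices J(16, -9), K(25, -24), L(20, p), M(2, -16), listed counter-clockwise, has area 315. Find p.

17

Write out the shoelace sum; only the two edges meeting at L involve p:
2·Area = [(25·p − 20·(-24)) + (20·(-16) − 2·p)] + 79
       = 23·p + 239 = 630
⇒ p = 17.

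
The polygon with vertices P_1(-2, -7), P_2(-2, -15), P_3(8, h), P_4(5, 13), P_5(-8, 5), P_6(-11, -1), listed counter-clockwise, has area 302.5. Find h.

The doubled signed area Σ (x_i y_{i+1} − x_{i+1} y_i) is linear in h.
With h=0 it equals 507; the coefficient of h is -7 (from the two edges through P_3).
So -7·h + 507 = 2·302.5 = 605 ⇒ h = -14.

-14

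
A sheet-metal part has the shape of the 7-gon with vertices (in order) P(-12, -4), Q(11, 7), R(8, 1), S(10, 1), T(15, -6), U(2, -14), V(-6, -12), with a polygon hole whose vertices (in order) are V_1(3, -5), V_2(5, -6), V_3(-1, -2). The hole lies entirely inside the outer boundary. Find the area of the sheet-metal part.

293

Outer boundary:
Apply Gauss's area formula: 2A = Σ (x_i·y_{i+1} − x_{i+1}·y_i), indices taken mod 7.
Σ = (-40) + (-45) + (-2) + (-75) + (-198) + (-108) + (-120) = -588
Area = |Σ|/2 = 294.
Hole:
Σ = (7) + (-16) + (11) = 2
Area = |Σ|/2 = 1.
Net area = 294 − 1 = 293.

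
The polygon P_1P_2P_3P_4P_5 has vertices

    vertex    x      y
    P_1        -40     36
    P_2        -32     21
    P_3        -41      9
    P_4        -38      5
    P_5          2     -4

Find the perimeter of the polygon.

|P_1P_2| = √((8)² + (-15)²) = √289 = 17
|P_2P_3| = √((-9)² + (-12)²) = √225 = 15
|P_3P_4| = √((3)² + (-4)²) = √25 = 5
|P_4P_5| = √((40)² + (-9)²) = √1681 = 41
|P_5P_1| = √((-42)² + (40)²) = √3364 = 58
Perimeter = 17 + 15 + 5 + 41 + 58 = 136.

136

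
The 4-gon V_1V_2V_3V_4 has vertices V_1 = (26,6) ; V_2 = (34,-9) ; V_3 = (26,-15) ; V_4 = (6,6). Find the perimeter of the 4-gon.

|V_1V_2| = √((8)² + (-15)²) = √289 = 17
|V_2V_3| = √((-8)² + (-6)²) = √100 = 10
|V_3V_4| = √((-20)² + (21)²) = √841 = 29
|V_4V_1| = √((20)² + (0)²) = √400 = 20
Perimeter = 17 + 10 + 29 + 20 = 76.

76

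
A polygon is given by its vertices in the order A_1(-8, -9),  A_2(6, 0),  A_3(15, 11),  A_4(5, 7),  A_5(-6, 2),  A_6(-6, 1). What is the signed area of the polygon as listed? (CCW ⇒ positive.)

Σ = (54) + (66) + (50) + (52) + (6) + (62) = 290
Signed area = Σ/2 = 145 (positive ⇒ counter-clockwise traversal).

145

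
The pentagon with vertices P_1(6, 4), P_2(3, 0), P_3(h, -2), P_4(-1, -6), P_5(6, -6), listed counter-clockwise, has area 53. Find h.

-4

Write out the shoelace sum; only the two edges meeting at P_3 involve h:
2·Area = [(3·(-2) − h·0) + (h·(-6) − (-1)·(-2))] + 90
       = -6·h + 82 = 106
⇒ h = -4.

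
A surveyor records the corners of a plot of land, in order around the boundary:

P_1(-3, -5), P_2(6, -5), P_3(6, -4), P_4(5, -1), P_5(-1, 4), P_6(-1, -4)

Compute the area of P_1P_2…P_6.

42.5

Cross-terms: 45, 6, 14, 19, 8, -7  ⇒  Σ = 85
Area = |Σ|/2 = 42.5.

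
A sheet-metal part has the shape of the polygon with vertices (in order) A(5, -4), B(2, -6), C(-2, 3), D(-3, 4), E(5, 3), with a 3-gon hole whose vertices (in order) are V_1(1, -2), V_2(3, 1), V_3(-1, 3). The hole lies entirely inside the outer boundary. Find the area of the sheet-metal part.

37.5

Outer boundary:
Apply the shoelace (surveyor's) formula: 2A = Σ (x_i·y_{i+1} − x_{i+1}·y_i), indices taken mod 5.
Cross-terms: -22, -6, 1, -29, -35  ⇒  Σ = -91
Area = |Σ|/2 = 45.5.
Hole:
Apply Gauss's area formula: 2A = Σ (x_i·y_{i+1} − x_{i+1}·y_i), indices taken mod 3.
Σ = (7) + (10) + (-1) = 16
Area = |Σ|/2 = 8.
Net area = 45.5 − 8 = 37.5.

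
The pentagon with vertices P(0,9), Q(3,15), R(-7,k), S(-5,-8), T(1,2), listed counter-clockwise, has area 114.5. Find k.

11

Write out the shoelace sum; only the two edges meeting at R involve k:
2·Area = [(3·k − (-7)·15) + ((-7)·(-8) − (-5)·k)] + -20
       = 8·k + 141 = 229
⇒ k = 11.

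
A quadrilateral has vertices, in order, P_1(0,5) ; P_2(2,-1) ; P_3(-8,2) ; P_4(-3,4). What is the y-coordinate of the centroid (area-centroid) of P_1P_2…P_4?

67/33

Apply the surveyor's formula. First the cross-terms c_i = x_i·y_{i+1} − x_{i+1}·y_i:
  -10, -4, -26, -15  ⇒  2A = -55, A = -27.5.
Then Σ (y_i + y_{i+1})·c_i = -335, so ȳ = -335 / (6·(-27.5)) = 67/33.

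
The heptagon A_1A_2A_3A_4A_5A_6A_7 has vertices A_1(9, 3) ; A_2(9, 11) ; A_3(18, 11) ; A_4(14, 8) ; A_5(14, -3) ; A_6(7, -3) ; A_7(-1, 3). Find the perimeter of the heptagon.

60

|A_1A_2| = √((0)² + (8)²) = √64 = 8
|A_2A_3| = √((9)² + (0)²) = √81 = 9
|A_3A_4| = √((-4)² + (-3)²) = √25 = 5
|A_4A_5| = √((0)² + (-11)²) = √121 = 11
|A_5A_6| = √((-7)² + (0)²) = √49 = 7
|A_6A_7| = √((-8)² + (6)²) = √100 = 10
|A_7A_1| = √((10)² + (0)²) = √100 = 10
Perimeter = 8 + 9 + 5 + 11 + 7 + 10 + 10 = 60.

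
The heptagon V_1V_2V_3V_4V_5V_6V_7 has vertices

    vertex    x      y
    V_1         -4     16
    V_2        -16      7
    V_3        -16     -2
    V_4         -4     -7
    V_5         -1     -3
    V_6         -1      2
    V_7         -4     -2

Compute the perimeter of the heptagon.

70

|V_1V_2| = √((-12)² + (-9)²) = √225 = 15
|V_2V_3| = √((0)² + (-9)²) = √81 = 9
|V_3V_4| = √((12)² + (-5)²) = √169 = 13
|V_4V_5| = √((3)² + (4)²) = √25 = 5
|V_5V_6| = √((0)² + (5)²) = √25 = 5
|V_6V_7| = √((-3)² + (-4)²) = √25 = 5
|V_7V_1| = √((0)² + (18)²) = √324 = 18
Perimeter = 15 + 9 + 13 + 5 + 5 + 5 + 18 = 70.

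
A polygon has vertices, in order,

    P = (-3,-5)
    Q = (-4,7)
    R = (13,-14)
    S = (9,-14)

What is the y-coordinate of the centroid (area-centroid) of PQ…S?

-376/73

Apply Gauss's area formula. First the cross-terms c_i = x_i·y_{i+1} − x_{i+1}·y_i:
  -41, -35, -56, -87  ⇒  2A = -219, A = -109.5.
Then Σ (y_i + y_{i+1})·c_i = 3384, so ȳ = 3384 / (6·(-109.5)) = -376/73.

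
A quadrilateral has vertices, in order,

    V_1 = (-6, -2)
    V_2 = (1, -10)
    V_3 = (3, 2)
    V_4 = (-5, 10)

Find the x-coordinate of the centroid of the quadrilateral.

-86/51

Apply the shoelace formula. First the cross-terms c_i = x_i·y_{i+1} − x_{i+1}·y_i:
  62, 32, 40, 70  ⇒  2A = 204, A = 102.
Then Σ (x_i + x_{i+1})·c_i = -1032, so x̄ = -1032 / (6·102) = -86/51.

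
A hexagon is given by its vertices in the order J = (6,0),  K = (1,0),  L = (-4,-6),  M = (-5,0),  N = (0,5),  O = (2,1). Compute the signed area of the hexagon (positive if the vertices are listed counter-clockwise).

-38.5

Σ = (0) + (-6) + (-30) + (-25) + (-10) + (-6) = -77
Signed area = Σ/2 = -38.5 (negative ⇒ clockwise traversal).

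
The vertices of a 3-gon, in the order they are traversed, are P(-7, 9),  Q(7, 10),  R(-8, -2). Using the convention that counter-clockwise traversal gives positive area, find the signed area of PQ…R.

Σ = (-133) + (66) + (-86) = -153
Signed area = Σ/2 = -76.5 (negative ⇒ clockwise traversal).

-76.5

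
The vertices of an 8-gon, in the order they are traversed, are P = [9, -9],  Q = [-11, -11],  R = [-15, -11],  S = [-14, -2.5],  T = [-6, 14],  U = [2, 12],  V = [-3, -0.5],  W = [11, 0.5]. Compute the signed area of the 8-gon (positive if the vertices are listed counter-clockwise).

-367

Apply the surveyor's formula: 2A = Σ (x_i·y_{i+1} − x_{i+1}·y_i), indices taken mod 8.
P→Q: (9)(-11) − (-11)(-9) = -198
Q→R: (-11)(-11) − (-15)(-11) = -44
R→S: (-15)(-2.5) − (-14)(-11) = -116.5
S→T: (-14)(14) − (-6)(-2.5) = -211
T→U: (-6)(12) − (2)(14) = -100
U→V: (2)(-0.5) − (-3)(12) = 35
V→W: (-3)(0.5) − (11)(-0.5) = 4
W→P: (11)(-9) − (9)(0.5) = -103.5
Σ = -734
Signed area = Σ/2 = -367 (negative ⇒ clockwise traversal).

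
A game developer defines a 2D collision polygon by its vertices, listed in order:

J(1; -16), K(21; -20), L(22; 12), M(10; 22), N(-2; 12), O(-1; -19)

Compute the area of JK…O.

Apply the shoelace formula: 2A = Σ (x_i·y_{i+1} − x_{i+1}·y_i), indices taken mod 6.
Cross-terms: 316, 692, 364, 164, 50, 35  ⇒  Σ = 1621
Area = |Σ|/2 = 810.5.

810.5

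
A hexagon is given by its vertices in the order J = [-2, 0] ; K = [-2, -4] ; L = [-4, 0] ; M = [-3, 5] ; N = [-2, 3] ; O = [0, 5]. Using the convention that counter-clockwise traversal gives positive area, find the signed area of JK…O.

Cross-terms: 8, -16, -20, 1, -10, 10  ⇒  Σ = -27
Signed area = Σ/2 = -13.5 (negative ⇒ clockwise traversal).

-13.5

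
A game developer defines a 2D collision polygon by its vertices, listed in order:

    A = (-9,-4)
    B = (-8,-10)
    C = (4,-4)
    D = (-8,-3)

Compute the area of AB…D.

Apply the surveyor's formula: 2A = Σ (x_i·y_{i+1} − x_{i+1}·y_i), indices taken mod 4.
Σ = (58) + (72) + (-44) + (5) = 91
Area = |Σ|/2 = 45.5.

45.5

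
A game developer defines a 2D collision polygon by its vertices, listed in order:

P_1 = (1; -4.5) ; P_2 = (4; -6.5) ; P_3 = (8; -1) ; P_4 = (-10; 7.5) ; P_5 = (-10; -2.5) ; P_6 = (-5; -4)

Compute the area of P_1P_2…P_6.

131.75

P_1→P_2: (1)(-6.5) − (4)(-4.5) = 11.5
P_2→P_3: (4)(-1) − (8)(-6.5) = 48
P_3→P_4: (8)(7.5) − (-10)(-1) = 50
P_4→P_5: (-10)(-2.5) − (-10)(7.5) = 100
P_5→P_6: (-10)(-4) − (-5)(-2.5) = 27.5
P_6→P_1: (-5)(-4.5) − (1)(-4) = 26.5
Σ = 263.5
Area = |Σ|/2 = 131.75.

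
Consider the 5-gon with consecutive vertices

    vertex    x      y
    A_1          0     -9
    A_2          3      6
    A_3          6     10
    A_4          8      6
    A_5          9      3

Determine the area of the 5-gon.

Apply the surveyor's formula: 2A = Σ (x_i·y_{i+1} − x_{i+1}·y_i), indices taken mod 5.
A_1→A_2: (0)(6) − (3)(-9) = 27
A_2→A_3: (3)(10) − (6)(6) = -6
A_3→A_4: (6)(6) − (8)(10) = -44
A_4→A_5: (8)(3) − (9)(6) = -30
A_5→A_1: (9)(-9) − (0)(3) = -81
Σ = -134
Area = |Σ|/2 = 67.

67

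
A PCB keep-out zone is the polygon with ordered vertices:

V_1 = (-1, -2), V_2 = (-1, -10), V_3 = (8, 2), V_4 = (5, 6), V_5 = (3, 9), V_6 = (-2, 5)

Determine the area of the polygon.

96.5

V_1→V_2: (-1)(-10) − (-1)(-2) = 8
V_2→V_3: (-1)(2) − (8)(-10) = 78
V_3→V_4: (8)(6) − (5)(2) = 38
V_4→V_5: (5)(9) − (3)(6) = 27
V_5→V_6: (3)(5) − (-2)(9) = 33
V_6→V_1: (-2)(-2) − (-1)(5) = 9
Σ = 193
Area = |Σ|/2 = 96.5.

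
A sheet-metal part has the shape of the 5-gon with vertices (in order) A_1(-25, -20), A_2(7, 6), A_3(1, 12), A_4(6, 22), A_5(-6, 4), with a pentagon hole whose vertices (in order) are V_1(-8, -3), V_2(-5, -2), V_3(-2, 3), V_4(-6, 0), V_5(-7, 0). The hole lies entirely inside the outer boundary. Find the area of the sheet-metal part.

186.5

Outer boundary:
A_1→A_2: (-25)(6) − (7)(-20) = -10
A_2→A_3: (7)(12) − (1)(6) = 78
A_3→A_4: (1)(22) − (6)(12) = -50
A_4→A_5: (6)(4) − (-6)(22) = 156
A_5→A_1: (-6)(-20) − (-25)(4) = 220
Σ = 394
Area = |Σ|/2 = 197.
Hole:
Cross-terms: 1, -19, 18, 0, 21  ⇒  Σ = 21
Area = |Σ|/2 = 10.5.
Net area = 197 − 10.5 = 186.5.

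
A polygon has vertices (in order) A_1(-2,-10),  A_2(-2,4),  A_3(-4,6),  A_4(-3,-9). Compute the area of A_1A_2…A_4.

21

Apply the surveyor's formula: 2A = Σ (x_i·y_{i+1} − x_{i+1}·y_i), indices taken mod 4.
A_1→A_2: (-2)(4) − (-2)(-10) = -28
A_2→A_3: (-2)(6) − (-4)(4) = 4
A_3→A_4: (-4)(-9) − (-3)(6) = 54
A_4→A_1: (-3)(-10) − (-2)(-9) = 12
Σ = 42
Area = |Σ|/2 = 21.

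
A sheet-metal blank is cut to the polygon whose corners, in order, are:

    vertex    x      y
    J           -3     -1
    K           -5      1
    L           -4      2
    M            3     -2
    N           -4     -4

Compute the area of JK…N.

Σ = (-8) + (-6) + (2) + (-20) + (-8) = -40
Area = |Σ|/2 = 20.

20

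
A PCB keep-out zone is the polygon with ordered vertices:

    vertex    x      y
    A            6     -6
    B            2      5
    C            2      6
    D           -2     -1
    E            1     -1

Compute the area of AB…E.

Apply Gauss's area formula: 2A = Σ (x_i·y_{i+1} − x_{i+1}·y_i), indices taken mod 5.
Cross-terms: 42, 2, 10, 3, 0  ⇒  Σ = 57
Area = |Σ|/2 = 28.5.

28.5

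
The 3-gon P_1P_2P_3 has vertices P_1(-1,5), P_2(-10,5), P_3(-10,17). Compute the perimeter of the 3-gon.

|P_1P_2| = √((-9)² + (0)²) = √81 = 9
|P_2P_3| = √((0)² + (12)²) = √144 = 12
|P_3P_1| = √((9)² + (-12)²) = √225 = 15
Perimeter = 9 + 12 + 15 = 36.

36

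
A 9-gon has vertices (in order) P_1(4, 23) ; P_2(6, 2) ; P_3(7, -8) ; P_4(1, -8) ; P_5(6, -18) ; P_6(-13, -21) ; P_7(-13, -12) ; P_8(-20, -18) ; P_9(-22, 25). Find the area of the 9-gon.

1097.5

Apply the shoelace (surveyor's) formula: 2A = Σ (x_i·y_{i+1} − x_{i+1}·y_i), indices taken mod 9.
Cross-terms: -130, -62, -48, 30, -360, -117, -6, -896, -606  ⇒  Σ = -2195
Area = |Σ|/2 = 1097.5.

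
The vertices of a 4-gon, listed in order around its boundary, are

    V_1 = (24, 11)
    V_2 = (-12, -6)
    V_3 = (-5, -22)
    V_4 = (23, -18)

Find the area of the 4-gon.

751.5

Apply the surveyor's formula: 2A = Σ (x_i·y_{i+1} − x_{i+1}·y_i), indices taken mod 4.
Σ = (-12) + (234) + (596) + (685) = 1503
Area = |Σ|/2 = 751.5.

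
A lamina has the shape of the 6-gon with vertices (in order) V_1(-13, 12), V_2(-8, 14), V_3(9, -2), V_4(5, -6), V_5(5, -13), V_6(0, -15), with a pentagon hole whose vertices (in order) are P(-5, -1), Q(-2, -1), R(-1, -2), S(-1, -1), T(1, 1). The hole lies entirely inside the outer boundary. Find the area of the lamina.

Outer boundary:
Σ = (-86) + (-110) + (-44) + (-35) + (-75) + (-195) = -545
Area = |Σ|/2 = 272.5.
Hole:
Apply the surveyor's formula: 2A = Σ (x_i·y_{i+1} − x_{i+1}·y_i), indices taken mod 5.
Σ = (3) + (3) + (-1) + (0) + (4) = 9
Area = |Σ|/2 = 4.5.
Net area = 272.5 − 4.5 = 268.

268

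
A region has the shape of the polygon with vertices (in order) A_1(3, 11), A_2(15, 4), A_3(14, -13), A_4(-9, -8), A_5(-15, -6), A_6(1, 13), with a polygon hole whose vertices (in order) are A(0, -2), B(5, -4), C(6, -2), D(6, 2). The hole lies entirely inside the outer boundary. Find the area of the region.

440

Outer boundary:
Apply the surveyor's formula: 2A = Σ (x_i·y_{i+1} − x_{i+1}·y_i), indices taken mod 6.
A_1→A_2: (3)(4) − (15)(11) = -153
A_2→A_3: (15)(-13) − (14)(4) = -251
A_3→A_4: (14)(-8) − (-9)(-13) = -229
A_4→A_5: (-9)(-6) − (-15)(-8) = -66
A_5→A_6: (-15)(13) − (1)(-6) = -189
A_6→A_1: (1)(11) − (3)(13) = -28
Σ = -916
Area = |Σ|/2 = 458.
Hole:
Apply the surveyor's formula: 2A = Σ (x_i·y_{i+1} − x_{i+1}·y_i), indices taken mod 4.
Σ = (10) + (14) + (24) + (-12) = 36
Area = |Σ|/2 = 18.
Net area = 458 − 18 = 440.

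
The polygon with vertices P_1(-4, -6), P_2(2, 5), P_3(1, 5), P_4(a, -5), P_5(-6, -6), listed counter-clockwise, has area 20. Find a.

-6

Write out the shoelace sum; only the two edges meeting at P_4 involve a:
2·Area = [(1·(-5) − a·5) + (a·(-6) − (-6)·(-5))] + 9
       = -11·a + -26 = 40
⇒ a = -6.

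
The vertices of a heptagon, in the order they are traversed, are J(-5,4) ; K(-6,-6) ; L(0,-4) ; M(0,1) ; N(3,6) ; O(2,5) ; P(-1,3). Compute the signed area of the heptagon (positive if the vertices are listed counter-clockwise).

50

Apply the shoelace (surveyor's) formula: 2A = Σ (x_i·y_{i+1} − x_{i+1}·y_i), indices taken mod 7.
Σ = (54) + (24) + (0) + (-3) + (3) + (11) + (11) = 100
Signed area = Σ/2 = 50 (positive ⇒ counter-clockwise traversal).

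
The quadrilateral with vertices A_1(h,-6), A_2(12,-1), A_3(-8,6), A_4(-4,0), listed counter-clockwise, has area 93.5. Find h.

-3

The doubled signed area Σ (x_i y_{i+1} − x_{i+1} y_i) is linear in h.
With h=0 it equals 184; the coefficient of h is -1 (from the two edges through A_1).
So -1·h + 184 = 2·93.5 = 187 ⇒ h = -3.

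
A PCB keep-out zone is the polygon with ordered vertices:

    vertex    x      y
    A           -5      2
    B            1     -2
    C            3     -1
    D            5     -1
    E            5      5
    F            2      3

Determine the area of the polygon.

34.5

Apply the shoelace formula: 2A = Σ (x_i·y_{i+1} − x_{i+1}·y_i), indices taken mod 6.
Σ = (8) + (5) + (2) + (30) + (5) + (19) = 69
Area = |Σ|/2 = 34.5.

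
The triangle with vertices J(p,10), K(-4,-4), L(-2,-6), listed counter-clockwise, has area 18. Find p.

Write out the shoelace sum; only the two edges meeting at J involve p:
2·Area = [((-2)·10 − p·(-6)) + (p·(-4) − (-4)·10)] + 16
       = 2·p + 36 = 36
⇒ p = 0.

0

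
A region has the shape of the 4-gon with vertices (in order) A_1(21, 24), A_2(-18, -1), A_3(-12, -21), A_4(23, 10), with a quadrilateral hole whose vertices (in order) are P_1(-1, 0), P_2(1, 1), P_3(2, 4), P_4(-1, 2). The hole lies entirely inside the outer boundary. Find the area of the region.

Outer boundary:
Σ = (411) + (366) + (363) + (342) = 1482
Area = |Σ|/2 = 741.
Hole:
Σ = (-1) + (2) + (8) + (2) = 11
Area = |Σ|/2 = 5.5.
Net area = 741 − 5.5 = 735.5.

735.5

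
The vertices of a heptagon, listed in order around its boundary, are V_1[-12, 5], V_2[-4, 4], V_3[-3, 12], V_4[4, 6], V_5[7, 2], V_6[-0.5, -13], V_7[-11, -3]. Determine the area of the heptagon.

243.25

Apply the shoelace (surveyor's) formula: 2A = Σ (x_i·y_{i+1} − x_{i+1}·y_i), indices taken mod 7.
Σ = (-28) + (-36) + (-66) + (-34) + (-90) + (-141.5) + (-91) = -486.5
Area = |Σ|/2 = 243.25.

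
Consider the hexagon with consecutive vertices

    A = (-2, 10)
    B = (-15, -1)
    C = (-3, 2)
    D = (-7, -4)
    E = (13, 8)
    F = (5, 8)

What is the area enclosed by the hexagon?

Apply the shoelace (surveyor's) formula: 2A = Σ (x_i·y_{i+1} − x_{i+1}·y_i), indices taken mod 6.
Σ = (152) + (-33) + (26) + (-4) + (64) + (66) = 271
Area = |Σ|/2 = 135.5.

135.5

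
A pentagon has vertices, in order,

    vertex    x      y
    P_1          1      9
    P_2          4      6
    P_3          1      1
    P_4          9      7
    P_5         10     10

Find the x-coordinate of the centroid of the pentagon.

60/11

Apply Gauss's area formula. First the cross-terms c_i = x_i·y_{i+1} − x_{i+1}·y_i:
  -30, -2, -2, 20, 80  ⇒  2A = 66, A = 33.
Then Σ (x_i + x_{i+1})·c_i = 1080, so x̄ = 1080 / (6·33) = 60/11.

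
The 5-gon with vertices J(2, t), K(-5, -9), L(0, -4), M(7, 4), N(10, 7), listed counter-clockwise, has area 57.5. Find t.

The doubled signed area Σ (x_i y_{i+1} − x_{i+1} y_i) is linear in t.
With t=0 it equals 25; the coefficient of t is 15 (from the two edges through J).
So 15·t + 25 = 2·57.5 = 115 ⇒ t = 6.

6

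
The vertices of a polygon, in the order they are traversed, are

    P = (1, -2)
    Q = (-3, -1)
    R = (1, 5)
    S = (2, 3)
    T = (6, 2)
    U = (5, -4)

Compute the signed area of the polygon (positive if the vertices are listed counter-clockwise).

-41

Apply Gauss's area formula: 2A = Σ (x_i·y_{i+1} − x_{i+1}·y_i), indices taken mod 6.
Cross-terms: -7, -14, -7, -14, -34, -6  ⇒  Σ = -82
Signed area = Σ/2 = -41 (negative ⇒ clockwise traversal).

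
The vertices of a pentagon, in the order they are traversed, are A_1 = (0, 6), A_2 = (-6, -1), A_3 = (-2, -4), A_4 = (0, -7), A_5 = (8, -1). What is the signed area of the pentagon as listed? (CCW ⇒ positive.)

Σ = (36) + (22) + (14) + (56) + (48) = 176
Signed area = Σ/2 = 88 (positive ⇒ counter-clockwise traversal).

88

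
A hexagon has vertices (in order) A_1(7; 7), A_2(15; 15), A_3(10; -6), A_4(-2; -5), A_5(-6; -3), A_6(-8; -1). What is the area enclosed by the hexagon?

Apply the shoelace (surveyor's) formula: 2A = Σ (x_i·y_{i+1} − x_{i+1}·y_i), indices taken mod 6.
Cross-terms: 0, -240, -62, -24, -18, -49  ⇒  Σ = -393
Area = |Σ|/2 = 196.5.

196.5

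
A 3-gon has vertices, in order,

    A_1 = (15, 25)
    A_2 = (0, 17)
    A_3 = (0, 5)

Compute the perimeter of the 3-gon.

54

|A_1A_2| = √((-15)² + (-8)²) = √289 = 17
|A_2A_3| = √((0)² + (-12)²) = √144 = 12
|A_3A_1| = √((15)² + (20)²) = √625 = 25
Perimeter = 17 + 12 + 25 = 54.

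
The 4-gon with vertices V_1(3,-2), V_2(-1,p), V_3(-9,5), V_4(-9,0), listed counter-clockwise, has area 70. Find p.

Write out the shoelace sum; only the two edges meeting at V_2 involve p:
2·Area = [(3·p − (-1)·(-2)) + ((-1)·5 − (-9)·p)] + 63
       = 12·p + 56 = 140
⇒ p = 7.

7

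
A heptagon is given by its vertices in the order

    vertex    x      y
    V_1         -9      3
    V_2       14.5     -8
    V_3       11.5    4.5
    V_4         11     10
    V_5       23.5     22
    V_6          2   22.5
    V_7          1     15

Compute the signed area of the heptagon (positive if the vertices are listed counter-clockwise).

444.25

Apply the shoelace formula: 2A = Σ (x_i·y_{i+1} − x_{i+1}·y_i), indices taken mod 7.
Cross-terms: 28.5, 157.25, 65.5, 7, 484.75, 7.5, 138  ⇒  Σ = 888.5
Signed area = Σ/2 = 444.25 (positive ⇒ counter-clockwise traversal).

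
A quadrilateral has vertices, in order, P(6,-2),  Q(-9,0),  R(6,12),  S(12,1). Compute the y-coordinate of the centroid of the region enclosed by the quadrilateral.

24/7

Apply the surveyor's formula. First the cross-terms c_i = x_i·y_{i+1} − x_{i+1}·y_i:
  -18, -108, -138, -30  ⇒  2A = -294, A = -147.
Then Σ (y_i + y_{i+1})·c_i = -3024, so ȳ = -3024 / (6·(-147)) = 24/7.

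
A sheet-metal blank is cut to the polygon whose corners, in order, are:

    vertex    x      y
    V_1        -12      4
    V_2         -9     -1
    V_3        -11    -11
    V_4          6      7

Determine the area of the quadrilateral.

116.5

Apply the surveyor's formula: 2A = Σ (x_i·y_{i+1} − x_{i+1}·y_i), indices taken mod 4.
Σ = (48) + (88) + (-11) + (108) = 233
Area = |Σ|/2 = 116.5.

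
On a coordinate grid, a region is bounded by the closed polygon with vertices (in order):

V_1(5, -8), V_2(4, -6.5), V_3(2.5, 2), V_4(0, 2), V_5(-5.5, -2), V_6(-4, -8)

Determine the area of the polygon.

73.875

Apply the surveyor's formula: 2A = Σ (x_i·y_{i+1} − x_{i+1}·y_i), indices taken mod 6.
V_1→V_2: (5)(-6.5) − (4)(-8) = -0.5
V_2→V_3: (4)(2) − (2.5)(-6.5) = 24.25
V_3→V_4: (2.5)(2) − (0)(2) = 5
V_4→V_5: (0)(-2) − (-5.5)(2) = 11
V_5→V_6: (-5.5)(-8) − (-4)(-2) = 36
V_6→V_1: (-4)(-8) − (5)(-8) = 72
Σ = 147.75
Area = |Σ|/2 = 73.875.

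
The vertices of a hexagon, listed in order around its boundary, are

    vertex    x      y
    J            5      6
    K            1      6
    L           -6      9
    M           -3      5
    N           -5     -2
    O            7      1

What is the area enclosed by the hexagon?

71.5

Apply Gauss's area formula: 2A = Σ (x_i·y_{i+1} − x_{i+1}·y_i), indices taken mod 6.
Σ = (24) + (45) + (-3) + (31) + (9) + (37) = 143
Area = |Σ|/2 = 71.5.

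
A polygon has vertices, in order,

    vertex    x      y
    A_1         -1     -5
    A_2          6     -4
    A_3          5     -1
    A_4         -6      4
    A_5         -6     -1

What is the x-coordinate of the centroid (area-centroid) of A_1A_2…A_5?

-23/33

Apply the shoelace formula. First the cross-terms c_i = x_i·y_{i+1} − x_{i+1}·y_i:
  34, 14, 14, 30, 29  ⇒  2A = 121, A = 60.5.
Then Σ (x_i + x_{i+1})·c_i = -253, so x̄ = -253 / (6·60.5) = -23/33.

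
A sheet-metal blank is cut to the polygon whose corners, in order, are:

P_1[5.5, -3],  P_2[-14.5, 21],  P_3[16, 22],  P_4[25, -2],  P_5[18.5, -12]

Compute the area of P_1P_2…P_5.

708.75

Apply the shoelace formula: 2A = Σ (x_i·y_{i+1} − x_{i+1}·y_i), indices taken mod 5.
Cross-terms: 72, -655, -582, -263, 10.5  ⇒  Σ = -1417.5
Area = |Σ|/2 = 708.75.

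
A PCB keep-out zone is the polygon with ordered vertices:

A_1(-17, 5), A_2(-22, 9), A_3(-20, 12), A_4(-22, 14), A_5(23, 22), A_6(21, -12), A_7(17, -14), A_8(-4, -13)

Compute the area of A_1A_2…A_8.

Σ = (-43) + (-84) + (-16) + (-806) + (-738) + (-90) + (-277) + (-241) = -2295
Area = |Σ|/2 = 1147.5.

1147.5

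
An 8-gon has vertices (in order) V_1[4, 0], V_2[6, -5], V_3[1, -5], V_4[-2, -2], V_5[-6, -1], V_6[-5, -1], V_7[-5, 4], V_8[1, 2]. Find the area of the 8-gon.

56.5

Apply the shoelace (surveyor's) formula: 2A = Σ (x_i·y_{i+1} − x_{i+1}·y_i), indices taken mod 8.
Σ = (-20) + (-25) + (-12) + (-10) + (1) + (-25) + (-14) + (-8) = -113
Area = |Σ|/2 = 56.5.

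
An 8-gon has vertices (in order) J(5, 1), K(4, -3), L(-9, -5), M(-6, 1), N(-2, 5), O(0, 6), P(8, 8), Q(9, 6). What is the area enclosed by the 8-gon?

Cross-terms: -19, -47, -39, -28, -12, -48, -24, -21  ⇒  Σ = -238
Area = |Σ|/2 = 119.

119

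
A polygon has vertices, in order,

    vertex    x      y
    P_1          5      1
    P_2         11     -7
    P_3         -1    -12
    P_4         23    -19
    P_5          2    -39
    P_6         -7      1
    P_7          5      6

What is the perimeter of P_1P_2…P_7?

136

|P_1P_2| = √((6)² + (-8)²) = √100 = 10
|P_2P_3| = √((-12)² + (-5)²) = √169 = 13
|P_3P_4| = √((24)² + (-7)²) = √625 = 25
|P_4P_5| = √((-21)² + (-20)²) = √841 = 29
|P_5P_6| = √((-9)² + (40)²) = √1681 = 41
|P_6P_7| = √((12)² + (5)²) = √169 = 13
|P_7P_1| = √((0)² + (-5)²) = √25 = 5
Perimeter = 10 + 13 + 25 + 29 + 41 + 13 + 5 = 136.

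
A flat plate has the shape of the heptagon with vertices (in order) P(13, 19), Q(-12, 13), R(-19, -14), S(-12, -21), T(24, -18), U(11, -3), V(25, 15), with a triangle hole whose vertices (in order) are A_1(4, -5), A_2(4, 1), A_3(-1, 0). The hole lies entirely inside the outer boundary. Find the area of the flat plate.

Outer boundary:
Apply the shoelace (surveyor's) formula: 2A = Σ (x_i·y_{i+1} − x_{i+1}·y_i), indices taken mod 7.
P→Q: (13)(13) − (-12)(19) = 397
Q→R: (-12)(-14) − (-19)(13) = 415
R→S: (-19)(-21) − (-12)(-14) = 231
S→T: (-12)(-18) − (24)(-21) = 720
T→U: (24)(-3) − (11)(-18) = 126
U→V: (11)(15) − (25)(-3) = 240
V→P: (25)(19) − (13)(15) = 280
Σ = 2409
Area = |Σ|/2 = 1204.5.
Hole:
Apply the shoelace (surveyor's) formula: 2A = Σ (x_i·y_{i+1} − x_{i+1}·y_i), indices taken mod 3.
Σ = (24) + (1) + (5) = 30
Area = |Σ|/2 = 15.
Net area = 1204.5 − 15 = 1189.5.

1189.5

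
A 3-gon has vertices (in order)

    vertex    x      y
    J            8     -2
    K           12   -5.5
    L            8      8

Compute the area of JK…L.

20

Apply the shoelace (surveyor's) formula: 2A = Σ (x_i·y_{i+1} − x_{i+1}·y_i), indices taken mod 3.
Σ = (-20) + (140) + (-80) = 40
Area = |Σ|/2 = 20.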